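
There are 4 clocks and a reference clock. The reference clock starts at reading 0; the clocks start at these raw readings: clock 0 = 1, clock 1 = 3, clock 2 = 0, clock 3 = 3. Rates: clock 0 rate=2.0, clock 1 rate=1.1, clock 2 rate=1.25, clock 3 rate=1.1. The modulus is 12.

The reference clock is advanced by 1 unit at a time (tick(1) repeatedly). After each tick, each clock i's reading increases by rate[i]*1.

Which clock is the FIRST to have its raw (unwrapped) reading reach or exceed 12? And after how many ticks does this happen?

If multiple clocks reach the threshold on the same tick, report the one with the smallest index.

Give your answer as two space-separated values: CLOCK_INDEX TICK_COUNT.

clock 0: start=1, rate=2.0, needs 12-1 = 11; ticks = ceil(11/2.0) = ceil(5.5000) = 6; reading at tick 6 = 1 + 2.0*6 = 13.0000
clock 1: start=3, rate=1.1, needs 12-3 = 9; ticks = ceil(9/1.1) = ceil(8.1818) = 9; reading at tick 9 = 3 + 1.1*9 = 12.9000
clock 2: start=0, rate=1.25, needs 12-0 = 12; ticks = ceil(12/1.25) = ceil(9.6000) = 10; reading at tick 10 = 0 + 1.25*10 = 12.5000
clock 3: start=3, rate=1.1, needs 12-3 = 9; ticks = ceil(9/1.1) = ceil(8.1818) = 9; reading at tick 9 = 3 + 1.1*9 = 12.9000
Minimum tick count = 6; winners = [0]; smallest index = 0

Answer: 0 6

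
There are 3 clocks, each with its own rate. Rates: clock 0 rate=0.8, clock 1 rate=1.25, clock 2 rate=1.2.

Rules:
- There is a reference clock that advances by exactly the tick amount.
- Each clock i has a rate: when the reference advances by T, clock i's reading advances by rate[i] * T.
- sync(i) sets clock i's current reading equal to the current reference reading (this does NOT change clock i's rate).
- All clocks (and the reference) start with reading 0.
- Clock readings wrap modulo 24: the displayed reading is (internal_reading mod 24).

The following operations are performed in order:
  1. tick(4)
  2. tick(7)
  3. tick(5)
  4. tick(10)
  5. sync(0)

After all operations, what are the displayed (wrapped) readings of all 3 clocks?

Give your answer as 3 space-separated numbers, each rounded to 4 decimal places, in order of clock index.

Answer: 2.0000 8.5000 7.2000

Derivation:
After op 1 tick(4): ref=4.0000 raw=[3.2000 5.0000 4.8000]
After op 2 tick(7): ref=11.0000 raw=[8.8000 13.7500 13.2000]
After op 3 tick(5): ref=16.0000 raw=[12.8000 20.0000 19.2000]
After op 4 tick(10): ref=26.0000 raw=[20.8000 32.5000 31.2000]
After op 5 sync(0): ref=26.0000 raw=[26.0000 32.5000 31.2000]
Wrap final raw readings (mod 24): 26.0000 mod 24 = 2.0000; 32.5000 mod 24 = 8.5000; 31.2000 mod 24 = 7.2000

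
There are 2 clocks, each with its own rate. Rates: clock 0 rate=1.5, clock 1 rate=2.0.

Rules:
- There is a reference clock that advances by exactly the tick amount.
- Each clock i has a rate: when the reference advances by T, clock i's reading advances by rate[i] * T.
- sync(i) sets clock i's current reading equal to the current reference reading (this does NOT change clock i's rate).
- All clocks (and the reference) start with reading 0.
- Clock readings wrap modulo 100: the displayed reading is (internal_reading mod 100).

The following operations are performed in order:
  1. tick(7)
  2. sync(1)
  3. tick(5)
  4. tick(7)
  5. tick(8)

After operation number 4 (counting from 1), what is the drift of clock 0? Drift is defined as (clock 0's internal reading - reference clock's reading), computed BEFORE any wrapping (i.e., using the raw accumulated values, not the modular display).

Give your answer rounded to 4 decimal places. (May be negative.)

Answer: 9.5000

Derivation:
After op 1 tick(7): ref=7.0000 raw=[10.5000 14.0000]
After op 2 sync(1): ref=7.0000 raw=[10.5000 7.0000]
After op 3 tick(5): ref=12.0000 raw=[18.0000 17.0000]
After op 4 tick(7): ref=19.0000 raw=[28.5000 31.0000]
Drift of clock 0 after op 4: 28.5000 - 19.0000 = 9.5000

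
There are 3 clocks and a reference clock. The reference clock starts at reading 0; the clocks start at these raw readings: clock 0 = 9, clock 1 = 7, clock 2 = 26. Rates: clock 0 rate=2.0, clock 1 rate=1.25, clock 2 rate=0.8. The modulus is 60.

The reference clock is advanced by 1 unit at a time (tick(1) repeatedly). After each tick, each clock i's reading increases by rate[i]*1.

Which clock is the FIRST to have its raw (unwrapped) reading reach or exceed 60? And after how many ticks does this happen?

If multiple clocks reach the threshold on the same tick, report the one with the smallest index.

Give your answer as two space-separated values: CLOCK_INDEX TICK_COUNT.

clock 0: start=9, rate=2.0, needs 60-9 = 51; ticks = ceil(51/2.0) = ceil(25.5000) = 26; reading at tick 26 = 9 + 2.0*26 = 61.0000
clock 1: start=7, rate=1.25, needs 60-7 = 53; ticks = ceil(53/1.25) = ceil(42.4000) = 43; reading at tick 43 = 7 + 1.25*43 = 60.7500
clock 2: start=26, rate=0.8, needs 60-26 = 34; ticks = ceil(34/0.8) = ceil(42.5000) = 43; reading at tick 43 = 26 + 0.8*43 = 60.4000
Minimum tick count = 26; winners = [0]; smallest index = 0

Answer: 0 26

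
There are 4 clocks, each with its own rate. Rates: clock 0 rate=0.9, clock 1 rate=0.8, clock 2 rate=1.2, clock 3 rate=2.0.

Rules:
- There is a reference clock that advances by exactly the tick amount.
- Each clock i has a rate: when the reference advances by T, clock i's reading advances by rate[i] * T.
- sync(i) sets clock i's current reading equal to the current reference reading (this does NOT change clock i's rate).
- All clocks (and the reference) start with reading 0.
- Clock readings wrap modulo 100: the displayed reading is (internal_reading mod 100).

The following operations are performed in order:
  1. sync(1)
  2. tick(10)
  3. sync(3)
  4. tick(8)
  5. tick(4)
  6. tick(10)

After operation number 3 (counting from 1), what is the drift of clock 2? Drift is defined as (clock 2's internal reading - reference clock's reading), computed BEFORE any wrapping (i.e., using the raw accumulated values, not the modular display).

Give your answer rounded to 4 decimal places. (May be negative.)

Answer: 2.0000

Derivation:
After op 1 sync(1): ref=0.0000 raw=[0.0000 0.0000 0.0000 0.0000]
After op 2 tick(10): ref=10.0000 raw=[9.0000 8.0000 12.0000 20.0000]
After op 3 sync(3): ref=10.0000 raw=[9.0000 8.0000 12.0000 10.0000]
Drift of clock 2 after op 3: 12.0000 - 10.0000 = 2.0000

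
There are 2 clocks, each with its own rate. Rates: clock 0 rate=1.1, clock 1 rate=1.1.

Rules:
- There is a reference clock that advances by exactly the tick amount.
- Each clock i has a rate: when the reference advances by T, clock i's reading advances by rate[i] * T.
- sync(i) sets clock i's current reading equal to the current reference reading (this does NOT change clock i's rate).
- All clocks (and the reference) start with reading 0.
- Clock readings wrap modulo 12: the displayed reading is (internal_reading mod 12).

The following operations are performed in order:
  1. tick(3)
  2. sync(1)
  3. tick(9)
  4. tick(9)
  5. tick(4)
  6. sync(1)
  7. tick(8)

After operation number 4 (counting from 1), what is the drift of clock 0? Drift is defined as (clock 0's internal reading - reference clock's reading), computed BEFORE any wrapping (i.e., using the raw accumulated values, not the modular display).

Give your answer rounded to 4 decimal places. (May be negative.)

After op 1 tick(3): ref=3.0000 raw=[3.3000 3.3000]
After op 2 sync(1): ref=3.0000 raw=[3.3000 3.0000]
After op 3 tick(9): ref=12.0000 raw=[13.2000 12.9000]
After op 4 tick(9): ref=21.0000 raw=[23.1000 22.8000]
Drift of clock 0 after op 4: 23.1000 - 21.0000 = 2.1000

Answer: 2.1000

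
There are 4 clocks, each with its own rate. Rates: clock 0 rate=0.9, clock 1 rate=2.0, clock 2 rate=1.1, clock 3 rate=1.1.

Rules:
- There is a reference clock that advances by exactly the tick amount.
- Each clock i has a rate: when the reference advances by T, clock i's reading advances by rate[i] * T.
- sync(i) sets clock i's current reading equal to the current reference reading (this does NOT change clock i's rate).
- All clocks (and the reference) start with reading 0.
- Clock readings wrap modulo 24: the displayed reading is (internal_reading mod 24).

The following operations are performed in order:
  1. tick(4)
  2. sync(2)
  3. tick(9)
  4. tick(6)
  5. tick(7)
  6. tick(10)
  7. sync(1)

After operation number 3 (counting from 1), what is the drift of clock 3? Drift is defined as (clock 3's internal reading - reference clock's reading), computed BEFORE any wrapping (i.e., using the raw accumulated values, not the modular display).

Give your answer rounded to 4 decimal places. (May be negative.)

Answer: 1.3000

Derivation:
After op 1 tick(4): ref=4.0000 raw=[3.6000 8.0000 4.4000 4.4000]
After op 2 sync(2): ref=4.0000 raw=[3.6000 8.0000 4.0000 4.4000]
After op 3 tick(9): ref=13.0000 raw=[11.7000 26.0000 13.9000 14.3000]
Drift of clock 3 after op 3: 14.3000 - 13.0000 = 1.3000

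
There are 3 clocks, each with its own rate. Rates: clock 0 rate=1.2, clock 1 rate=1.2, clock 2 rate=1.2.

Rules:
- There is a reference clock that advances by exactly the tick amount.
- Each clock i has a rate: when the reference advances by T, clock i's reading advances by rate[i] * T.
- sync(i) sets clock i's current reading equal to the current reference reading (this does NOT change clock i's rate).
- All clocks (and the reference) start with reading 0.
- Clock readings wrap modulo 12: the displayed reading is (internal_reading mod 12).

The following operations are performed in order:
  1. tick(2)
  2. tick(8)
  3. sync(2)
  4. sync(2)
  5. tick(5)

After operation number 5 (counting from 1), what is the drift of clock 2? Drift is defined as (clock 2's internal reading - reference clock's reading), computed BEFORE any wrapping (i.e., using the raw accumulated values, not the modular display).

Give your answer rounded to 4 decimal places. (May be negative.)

Answer: 1.0000

Derivation:
After op 1 tick(2): ref=2.0000 raw=[2.4000 2.4000 2.4000]
After op 2 tick(8): ref=10.0000 raw=[12.0000 12.0000 12.0000]
After op 3 sync(2): ref=10.0000 raw=[12.0000 12.0000 10.0000]
After op 4 sync(2): ref=10.0000 raw=[12.0000 12.0000 10.0000]
After op 5 tick(5): ref=15.0000 raw=[18.0000 18.0000 16.0000]
Drift of clock 2 after op 5: 16.0000 - 15.0000 = 1.0000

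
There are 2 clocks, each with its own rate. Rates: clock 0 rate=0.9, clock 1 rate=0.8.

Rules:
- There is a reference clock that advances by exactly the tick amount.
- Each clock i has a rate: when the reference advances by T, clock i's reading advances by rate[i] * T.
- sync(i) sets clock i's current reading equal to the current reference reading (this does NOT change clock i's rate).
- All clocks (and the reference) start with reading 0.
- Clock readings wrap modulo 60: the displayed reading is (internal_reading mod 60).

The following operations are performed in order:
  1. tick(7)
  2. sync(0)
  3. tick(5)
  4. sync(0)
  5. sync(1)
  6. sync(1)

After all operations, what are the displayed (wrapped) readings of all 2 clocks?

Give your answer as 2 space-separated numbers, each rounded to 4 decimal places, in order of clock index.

Answer: 12.0000 12.0000

Derivation:
After op 1 tick(7): ref=7.0000 raw=[6.3000 5.6000]
After op 2 sync(0): ref=7.0000 raw=[7.0000 5.6000]
After op 3 tick(5): ref=12.0000 raw=[11.5000 9.6000]
After op 4 sync(0): ref=12.0000 raw=[12.0000 9.6000]
After op 5 sync(1): ref=12.0000 raw=[12.0000 12.0000]
After op 6 sync(1): ref=12.0000 raw=[12.0000 12.0000]
Wrap final raw readings (mod 60): 12.0000 mod 60 = 12.0000; 12.0000 mod 60 = 12.0000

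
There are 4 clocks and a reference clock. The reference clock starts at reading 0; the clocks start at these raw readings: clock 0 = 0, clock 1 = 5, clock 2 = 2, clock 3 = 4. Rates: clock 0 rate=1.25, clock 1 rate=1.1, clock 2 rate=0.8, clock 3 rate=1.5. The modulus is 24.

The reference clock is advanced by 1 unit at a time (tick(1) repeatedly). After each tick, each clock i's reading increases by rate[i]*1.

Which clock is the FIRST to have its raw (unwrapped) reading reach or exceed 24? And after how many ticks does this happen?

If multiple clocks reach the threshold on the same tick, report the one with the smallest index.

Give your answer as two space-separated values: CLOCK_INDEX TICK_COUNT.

Answer: 3 14

Derivation:
clock 0: start=0, rate=1.25, needs 24-0 = 24; ticks = ceil(24/1.25) = ceil(19.2000) = 20; reading at tick 20 = 0 + 1.25*20 = 25.0000
clock 1: start=5, rate=1.1, needs 24-5 = 19; ticks = ceil(19/1.1) = ceil(17.2727) = 18; reading at tick 18 = 5 + 1.1*18 = 24.8000
clock 2: start=2, rate=0.8, needs 24-2 = 22; ticks = ceil(22/0.8) = ceil(27.5000) = 28; reading at tick 28 = 2 + 0.8*28 = 24.4000
clock 3: start=4, rate=1.5, needs 24-4 = 20; ticks = ceil(20/1.5) = ceil(13.3333) = 14; reading at tick 14 = 4 + 1.5*14 = 25.0000
Minimum tick count = 14; winners = [3]; smallest index = 3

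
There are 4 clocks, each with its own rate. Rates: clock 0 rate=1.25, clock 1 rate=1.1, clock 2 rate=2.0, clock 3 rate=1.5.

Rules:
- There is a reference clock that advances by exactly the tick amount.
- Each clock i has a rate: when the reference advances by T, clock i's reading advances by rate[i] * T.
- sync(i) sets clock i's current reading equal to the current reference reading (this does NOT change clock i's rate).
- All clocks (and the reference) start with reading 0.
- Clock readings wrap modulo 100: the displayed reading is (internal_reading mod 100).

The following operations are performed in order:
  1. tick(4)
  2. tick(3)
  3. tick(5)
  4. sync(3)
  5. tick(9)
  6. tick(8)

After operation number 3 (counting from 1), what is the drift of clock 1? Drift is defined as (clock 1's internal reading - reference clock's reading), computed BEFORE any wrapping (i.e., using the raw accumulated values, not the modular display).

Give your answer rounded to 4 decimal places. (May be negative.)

Answer: 1.2000

Derivation:
After op 1 tick(4): ref=4.0000 raw=[5.0000 4.4000 8.0000 6.0000]
After op 2 tick(3): ref=7.0000 raw=[8.7500 7.7000 14.0000 10.5000]
After op 3 tick(5): ref=12.0000 raw=[15.0000 13.2000 24.0000 18.0000]
Drift of clock 1 after op 3: 13.2000 - 12.0000 = 1.2000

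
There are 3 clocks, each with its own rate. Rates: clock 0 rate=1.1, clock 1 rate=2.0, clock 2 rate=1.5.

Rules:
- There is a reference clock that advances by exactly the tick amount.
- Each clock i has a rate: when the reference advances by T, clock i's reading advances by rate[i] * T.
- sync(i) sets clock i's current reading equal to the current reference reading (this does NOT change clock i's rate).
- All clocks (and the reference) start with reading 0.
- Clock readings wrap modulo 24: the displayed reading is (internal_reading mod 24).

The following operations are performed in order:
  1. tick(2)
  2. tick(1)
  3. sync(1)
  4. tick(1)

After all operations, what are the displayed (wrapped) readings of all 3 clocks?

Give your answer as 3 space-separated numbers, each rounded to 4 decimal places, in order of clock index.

After op 1 tick(2): ref=2.0000 raw=[2.2000 4.0000 3.0000]
After op 2 tick(1): ref=3.0000 raw=[3.3000 6.0000 4.5000]
After op 3 sync(1): ref=3.0000 raw=[3.3000 3.0000 4.5000]
After op 4 tick(1): ref=4.0000 raw=[4.4000 5.0000 6.0000]
Wrap final raw readings (mod 24): 4.4000 mod 24 = 4.4000; 5.0000 mod 24 = 5.0000; 6.0000 mod 24 = 6.0000

Answer: 4.4000 5.0000 6.0000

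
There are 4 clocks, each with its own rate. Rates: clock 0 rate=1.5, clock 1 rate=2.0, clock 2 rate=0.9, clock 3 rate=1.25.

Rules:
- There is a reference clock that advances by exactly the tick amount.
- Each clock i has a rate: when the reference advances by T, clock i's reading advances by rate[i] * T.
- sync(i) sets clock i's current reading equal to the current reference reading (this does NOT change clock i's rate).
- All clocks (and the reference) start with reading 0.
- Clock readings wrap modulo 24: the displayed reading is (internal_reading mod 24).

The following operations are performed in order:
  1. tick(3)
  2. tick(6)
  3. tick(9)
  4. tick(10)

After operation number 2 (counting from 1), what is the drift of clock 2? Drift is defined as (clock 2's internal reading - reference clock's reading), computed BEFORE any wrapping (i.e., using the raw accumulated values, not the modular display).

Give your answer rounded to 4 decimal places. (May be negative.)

Answer: -0.9000

Derivation:
After op 1 tick(3): ref=3.0000 raw=[4.5000 6.0000 2.7000 3.7500]
After op 2 tick(6): ref=9.0000 raw=[13.5000 18.0000 8.1000 11.2500]
Drift of clock 2 after op 2: 8.1000 - 9.0000 = -0.9000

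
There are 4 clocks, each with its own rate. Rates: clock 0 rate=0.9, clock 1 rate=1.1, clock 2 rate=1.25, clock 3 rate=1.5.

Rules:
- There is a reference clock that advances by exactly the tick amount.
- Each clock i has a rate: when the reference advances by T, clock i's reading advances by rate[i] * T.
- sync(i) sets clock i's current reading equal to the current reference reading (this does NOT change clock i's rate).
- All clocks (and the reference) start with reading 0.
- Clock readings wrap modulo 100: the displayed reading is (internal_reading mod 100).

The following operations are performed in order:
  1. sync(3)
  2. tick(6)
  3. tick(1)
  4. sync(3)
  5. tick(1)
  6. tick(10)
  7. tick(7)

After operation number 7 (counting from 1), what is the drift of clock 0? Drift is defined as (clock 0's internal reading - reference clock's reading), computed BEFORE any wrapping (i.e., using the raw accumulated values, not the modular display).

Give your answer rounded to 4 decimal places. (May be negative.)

Answer: -2.5000

Derivation:
After op 1 sync(3): ref=0.0000 raw=[0.0000 0.0000 0.0000 0.0000]
After op 2 tick(6): ref=6.0000 raw=[5.4000 6.6000 7.5000 9.0000]
After op 3 tick(1): ref=7.0000 raw=[6.3000 7.7000 8.7500 10.5000]
After op 4 sync(3): ref=7.0000 raw=[6.3000 7.7000 8.7500 7.0000]
After op 5 tick(1): ref=8.0000 raw=[7.2000 8.8000 10.0000 8.5000]
After op 6 tick(10): ref=18.0000 raw=[16.2000 19.8000 22.5000 23.5000]
After op 7 tick(7): ref=25.0000 raw=[22.5000 27.5000 31.2500 34.0000]
Drift of clock 0 after op 7: 22.5000 - 25.0000 = -2.5000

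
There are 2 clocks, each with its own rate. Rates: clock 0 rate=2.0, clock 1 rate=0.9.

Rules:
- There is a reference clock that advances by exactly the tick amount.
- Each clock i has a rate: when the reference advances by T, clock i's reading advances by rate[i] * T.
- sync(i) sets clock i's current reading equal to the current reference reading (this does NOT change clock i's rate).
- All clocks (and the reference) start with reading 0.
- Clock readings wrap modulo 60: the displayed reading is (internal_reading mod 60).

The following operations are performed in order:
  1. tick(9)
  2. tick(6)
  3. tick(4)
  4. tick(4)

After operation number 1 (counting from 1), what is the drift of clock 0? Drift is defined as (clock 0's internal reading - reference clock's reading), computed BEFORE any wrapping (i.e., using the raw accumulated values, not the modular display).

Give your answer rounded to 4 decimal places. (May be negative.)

Answer: 9.0000

Derivation:
After op 1 tick(9): ref=9.0000 raw=[18.0000 8.1000]
Drift of clock 0 after op 1: 18.0000 - 9.0000 = 9.0000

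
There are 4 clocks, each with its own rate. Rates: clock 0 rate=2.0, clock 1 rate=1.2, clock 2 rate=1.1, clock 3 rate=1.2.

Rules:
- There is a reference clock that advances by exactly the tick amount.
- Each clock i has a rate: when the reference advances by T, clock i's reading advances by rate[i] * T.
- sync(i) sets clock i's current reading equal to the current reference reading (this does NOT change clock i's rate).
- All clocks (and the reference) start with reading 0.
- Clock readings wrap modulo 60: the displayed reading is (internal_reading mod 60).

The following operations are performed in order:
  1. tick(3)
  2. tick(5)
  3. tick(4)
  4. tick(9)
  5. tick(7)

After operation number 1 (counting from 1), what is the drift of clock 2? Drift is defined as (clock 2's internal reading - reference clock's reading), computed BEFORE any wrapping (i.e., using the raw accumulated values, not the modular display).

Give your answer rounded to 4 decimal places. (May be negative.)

Answer: 0.3000

Derivation:
After op 1 tick(3): ref=3.0000 raw=[6.0000 3.6000 3.3000 3.6000]
Drift of clock 2 after op 1: 3.3000 - 3.0000 = 0.3000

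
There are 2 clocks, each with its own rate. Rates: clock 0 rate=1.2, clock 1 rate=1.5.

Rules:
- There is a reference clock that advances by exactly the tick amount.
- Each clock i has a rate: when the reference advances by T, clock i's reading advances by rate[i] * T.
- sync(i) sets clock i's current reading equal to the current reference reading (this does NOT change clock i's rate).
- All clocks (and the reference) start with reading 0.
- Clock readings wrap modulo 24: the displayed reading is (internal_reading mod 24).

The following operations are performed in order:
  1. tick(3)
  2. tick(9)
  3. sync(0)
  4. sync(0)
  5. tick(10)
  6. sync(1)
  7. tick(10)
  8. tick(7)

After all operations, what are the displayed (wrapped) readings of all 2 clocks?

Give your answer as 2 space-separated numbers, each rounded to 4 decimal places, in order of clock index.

Answer: 20.4000 23.5000

Derivation:
After op 1 tick(3): ref=3.0000 raw=[3.6000 4.5000]
After op 2 tick(9): ref=12.0000 raw=[14.4000 18.0000]
After op 3 sync(0): ref=12.0000 raw=[12.0000 18.0000]
After op 4 sync(0): ref=12.0000 raw=[12.0000 18.0000]
After op 5 tick(10): ref=22.0000 raw=[24.0000 33.0000]
After op 6 sync(1): ref=22.0000 raw=[24.0000 22.0000]
After op 7 tick(10): ref=32.0000 raw=[36.0000 37.0000]
After op 8 tick(7): ref=39.0000 raw=[44.4000 47.5000]
Wrap final raw readings (mod 24): 44.4000 mod 24 = 20.4000; 47.5000 mod 24 = 23.5000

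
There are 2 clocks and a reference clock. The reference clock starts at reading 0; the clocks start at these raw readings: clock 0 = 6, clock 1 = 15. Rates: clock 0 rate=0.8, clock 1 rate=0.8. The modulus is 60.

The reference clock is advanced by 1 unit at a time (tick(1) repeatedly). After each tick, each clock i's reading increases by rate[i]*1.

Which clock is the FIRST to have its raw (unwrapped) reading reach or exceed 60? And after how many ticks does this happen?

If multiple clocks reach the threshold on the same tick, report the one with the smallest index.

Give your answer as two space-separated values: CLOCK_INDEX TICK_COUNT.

clock 0: start=6, rate=0.8, needs 60-6 = 54; ticks = ceil(54/0.8) = ceil(67.5000) = 68; reading at tick 68 = 6 + 0.8*68 = 60.4000
clock 1: start=15, rate=0.8, needs 60-15 = 45; ticks = ceil(45/0.8) = ceil(56.2500) = 57; reading at tick 57 = 15 + 0.8*57 = 60.6000
Minimum tick count = 57; winners = [1]; smallest index = 1

Answer: 1 57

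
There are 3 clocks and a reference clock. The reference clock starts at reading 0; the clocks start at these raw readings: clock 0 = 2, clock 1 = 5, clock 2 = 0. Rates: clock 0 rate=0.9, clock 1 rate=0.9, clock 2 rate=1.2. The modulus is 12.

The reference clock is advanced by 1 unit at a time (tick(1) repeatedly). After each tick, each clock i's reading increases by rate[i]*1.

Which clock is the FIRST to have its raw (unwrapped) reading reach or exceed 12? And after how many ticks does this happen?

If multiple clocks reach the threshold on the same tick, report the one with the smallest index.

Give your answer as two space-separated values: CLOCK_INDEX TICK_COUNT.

clock 0: start=2, rate=0.9, needs 12-2 = 10; ticks = ceil(10/0.9) = ceil(11.1111) = 12; reading at tick 12 = 2 + 0.9*12 = 12.8000
clock 1: start=5, rate=0.9, needs 12-5 = 7; ticks = ceil(7/0.9) = ceil(7.7778) = 8; reading at tick 8 = 5 + 0.9*8 = 12.2000
clock 2: start=0, rate=1.2, needs 12-0 = 12; ticks = ceil(12/1.2) = ceil(10.0000) = 10; reading at tick 10 = 0 + 1.2*10 = 12.0000
Minimum tick count = 8; winners = [1]; smallest index = 1

Answer: 1 8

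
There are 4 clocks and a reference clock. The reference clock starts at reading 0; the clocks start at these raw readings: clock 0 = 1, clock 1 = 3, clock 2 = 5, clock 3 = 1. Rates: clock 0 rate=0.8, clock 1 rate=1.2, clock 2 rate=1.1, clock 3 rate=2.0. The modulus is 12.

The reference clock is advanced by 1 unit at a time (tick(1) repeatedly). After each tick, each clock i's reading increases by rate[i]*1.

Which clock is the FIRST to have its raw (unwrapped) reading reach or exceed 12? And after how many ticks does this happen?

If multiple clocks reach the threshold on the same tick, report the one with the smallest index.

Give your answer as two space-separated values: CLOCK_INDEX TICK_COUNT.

Answer: 3 6

Derivation:
clock 0: start=1, rate=0.8, needs 12-1 = 11; ticks = ceil(11/0.8) = ceil(13.7500) = 14; reading at tick 14 = 1 + 0.8*14 = 12.2000
clock 1: start=3, rate=1.2, needs 12-3 = 9; ticks = ceil(9/1.2) = ceil(7.5000) = 8; reading at tick 8 = 3 + 1.2*8 = 12.6000
clock 2: start=5, rate=1.1, needs 12-5 = 7; ticks = ceil(7/1.1) = ceil(6.3636) = 7; reading at tick 7 = 5 + 1.1*7 = 12.7000
clock 3: start=1, rate=2.0, needs 12-1 = 11; ticks = ceil(11/2.0) = ceil(5.5000) = 6; reading at tick 6 = 1 + 2.0*6 = 13.0000
Minimum tick count = 6; winners = [3]; smallest index = 3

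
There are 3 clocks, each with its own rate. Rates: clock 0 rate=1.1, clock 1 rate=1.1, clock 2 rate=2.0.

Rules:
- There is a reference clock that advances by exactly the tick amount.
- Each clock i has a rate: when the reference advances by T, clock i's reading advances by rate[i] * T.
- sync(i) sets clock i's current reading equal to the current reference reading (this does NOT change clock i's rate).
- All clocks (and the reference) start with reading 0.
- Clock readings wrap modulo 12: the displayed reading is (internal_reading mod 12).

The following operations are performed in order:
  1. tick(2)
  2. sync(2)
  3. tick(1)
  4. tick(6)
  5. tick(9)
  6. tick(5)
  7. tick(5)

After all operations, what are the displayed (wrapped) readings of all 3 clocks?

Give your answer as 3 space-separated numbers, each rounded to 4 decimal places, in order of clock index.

After op 1 tick(2): ref=2.0000 raw=[2.2000 2.2000 4.0000]
After op 2 sync(2): ref=2.0000 raw=[2.2000 2.2000 2.0000]
After op 3 tick(1): ref=3.0000 raw=[3.3000 3.3000 4.0000]
After op 4 tick(6): ref=9.0000 raw=[9.9000 9.9000 16.0000]
After op 5 tick(9): ref=18.0000 raw=[19.8000 19.8000 34.0000]
After op 6 tick(5): ref=23.0000 raw=[25.3000 25.3000 44.0000]
After op 7 tick(5): ref=28.0000 raw=[30.8000 30.8000 54.0000]
Wrap final raw readings (mod 12): 30.8000 mod 12 = 6.8000; 30.8000 mod 12 = 6.8000; 54.0000 mod 12 = 6.0000

Answer: 6.8000 6.8000 6.0000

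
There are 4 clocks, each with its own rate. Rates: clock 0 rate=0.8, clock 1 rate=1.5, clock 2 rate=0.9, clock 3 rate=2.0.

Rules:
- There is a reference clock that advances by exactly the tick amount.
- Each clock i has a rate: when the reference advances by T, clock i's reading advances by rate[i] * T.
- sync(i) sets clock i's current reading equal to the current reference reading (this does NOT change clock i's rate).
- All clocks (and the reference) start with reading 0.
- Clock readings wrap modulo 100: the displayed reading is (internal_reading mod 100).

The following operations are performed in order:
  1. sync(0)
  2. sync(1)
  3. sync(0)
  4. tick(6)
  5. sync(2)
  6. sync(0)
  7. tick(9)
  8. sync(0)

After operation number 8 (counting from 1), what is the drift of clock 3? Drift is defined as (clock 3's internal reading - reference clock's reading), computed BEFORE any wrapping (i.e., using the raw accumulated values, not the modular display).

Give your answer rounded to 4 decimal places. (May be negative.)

After op 1 sync(0): ref=0.0000 raw=[0.0000 0.0000 0.0000 0.0000]
After op 2 sync(1): ref=0.0000 raw=[0.0000 0.0000 0.0000 0.0000]
After op 3 sync(0): ref=0.0000 raw=[0.0000 0.0000 0.0000 0.0000]
After op 4 tick(6): ref=6.0000 raw=[4.8000 9.0000 5.4000 12.0000]
After op 5 sync(2): ref=6.0000 raw=[4.8000 9.0000 6.0000 12.0000]
After op 6 sync(0): ref=6.0000 raw=[6.0000 9.0000 6.0000 12.0000]
After op 7 tick(9): ref=15.0000 raw=[13.2000 22.5000 14.1000 30.0000]
After op 8 sync(0): ref=15.0000 raw=[15.0000 22.5000 14.1000 30.0000]
Drift of clock 3 after op 8: 30.0000 - 15.0000 = 15.0000

Answer: 15.0000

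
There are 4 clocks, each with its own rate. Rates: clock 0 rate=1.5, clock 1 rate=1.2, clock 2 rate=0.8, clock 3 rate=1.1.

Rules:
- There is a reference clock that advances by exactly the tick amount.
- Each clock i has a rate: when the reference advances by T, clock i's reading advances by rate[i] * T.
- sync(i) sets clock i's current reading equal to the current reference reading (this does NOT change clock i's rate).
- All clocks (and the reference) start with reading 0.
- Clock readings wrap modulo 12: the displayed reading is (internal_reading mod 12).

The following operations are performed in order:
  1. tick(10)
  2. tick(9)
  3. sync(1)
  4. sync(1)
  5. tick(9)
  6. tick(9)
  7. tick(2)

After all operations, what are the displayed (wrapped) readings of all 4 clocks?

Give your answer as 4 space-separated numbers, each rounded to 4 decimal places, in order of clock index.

After op 1 tick(10): ref=10.0000 raw=[15.0000 12.0000 8.0000 11.0000]
After op 2 tick(9): ref=19.0000 raw=[28.5000 22.8000 15.2000 20.9000]
After op 3 sync(1): ref=19.0000 raw=[28.5000 19.0000 15.2000 20.9000]
After op 4 sync(1): ref=19.0000 raw=[28.5000 19.0000 15.2000 20.9000]
After op 5 tick(9): ref=28.0000 raw=[42.0000 29.8000 22.4000 30.8000]
After op 6 tick(9): ref=37.0000 raw=[55.5000 40.6000 29.6000 40.7000]
After op 7 tick(2): ref=39.0000 raw=[58.5000 43.0000 31.2000 42.9000]
Wrap final raw readings (mod 12): 58.5000 mod 12 = 10.5000; 43.0000 mod 12 = 7.0000; 31.2000 mod 12 = 7.2000; 42.9000 mod 12 = 6.9000

Answer: 10.5000 7.0000 7.2000 6.9000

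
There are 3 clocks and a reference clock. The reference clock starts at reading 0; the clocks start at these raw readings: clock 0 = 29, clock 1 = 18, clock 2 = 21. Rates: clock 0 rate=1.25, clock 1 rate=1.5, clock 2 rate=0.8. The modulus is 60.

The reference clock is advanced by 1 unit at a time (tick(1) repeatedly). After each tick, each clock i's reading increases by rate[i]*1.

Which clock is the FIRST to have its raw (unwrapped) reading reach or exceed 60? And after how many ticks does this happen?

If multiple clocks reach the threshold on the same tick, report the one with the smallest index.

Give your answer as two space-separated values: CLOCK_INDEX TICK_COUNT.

clock 0: start=29, rate=1.25, needs 60-29 = 31; ticks = ceil(31/1.25) = ceil(24.8000) = 25; reading at tick 25 = 29 + 1.25*25 = 60.2500
clock 1: start=18, rate=1.5, needs 60-18 = 42; ticks = ceil(42/1.5) = ceil(28.0000) = 28; reading at tick 28 = 18 + 1.5*28 = 60.0000
clock 2: start=21, rate=0.8, needs 60-21 = 39; ticks = ceil(39/0.8) = ceil(48.7500) = 49; reading at tick 49 = 21 + 0.8*49 = 60.2000
Minimum tick count = 25; winners = [0]; smallest index = 0

Answer: 0 25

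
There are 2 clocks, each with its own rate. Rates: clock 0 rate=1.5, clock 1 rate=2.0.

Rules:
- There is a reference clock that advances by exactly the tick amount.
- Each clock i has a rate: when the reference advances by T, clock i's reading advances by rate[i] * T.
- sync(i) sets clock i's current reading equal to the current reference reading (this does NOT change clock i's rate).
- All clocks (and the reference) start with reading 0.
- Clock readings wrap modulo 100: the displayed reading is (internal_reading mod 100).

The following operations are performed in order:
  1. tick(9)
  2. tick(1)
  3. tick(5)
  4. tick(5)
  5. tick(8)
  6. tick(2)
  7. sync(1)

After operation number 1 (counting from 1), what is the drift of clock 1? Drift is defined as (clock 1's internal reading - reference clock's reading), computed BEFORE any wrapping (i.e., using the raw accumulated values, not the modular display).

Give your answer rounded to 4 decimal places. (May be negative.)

Answer: 9.0000

Derivation:
After op 1 tick(9): ref=9.0000 raw=[13.5000 18.0000]
Drift of clock 1 after op 1: 18.0000 - 9.0000 = 9.0000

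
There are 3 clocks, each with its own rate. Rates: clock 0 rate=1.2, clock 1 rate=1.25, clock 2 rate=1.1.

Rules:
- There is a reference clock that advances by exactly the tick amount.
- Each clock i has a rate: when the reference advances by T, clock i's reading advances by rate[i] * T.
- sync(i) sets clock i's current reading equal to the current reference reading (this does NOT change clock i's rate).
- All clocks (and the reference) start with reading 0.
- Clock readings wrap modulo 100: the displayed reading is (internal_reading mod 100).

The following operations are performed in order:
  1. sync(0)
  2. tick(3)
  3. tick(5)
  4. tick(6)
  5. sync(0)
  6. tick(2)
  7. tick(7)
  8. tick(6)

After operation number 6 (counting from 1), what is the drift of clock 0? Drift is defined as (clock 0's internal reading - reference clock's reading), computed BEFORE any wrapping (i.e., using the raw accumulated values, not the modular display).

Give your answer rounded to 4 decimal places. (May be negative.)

Answer: 0.4000

Derivation:
After op 1 sync(0): ref=0.0000 raw=[0.0000 0.0000 0.0000]
After op 2 tick(3): ref=3.0000 raw=[3.6000 3.7500 3.3000]
After op 3 tick(5): ref=8.0000 raw=[9.6000 10.0000 8.8000]
After op 4 tick(6): ref=14.0000 raw=[16.8000 17.5000 15.4000]
After op 5 sync(0): ref=14.0000 raw=[14.0000 17.5000 15.4000]
After op 6 tick(2): ref=16.0000 raw=[16.4000 20.0000 17.6000]
Drift of clock 0 after op 6: 16.4000 - 16.0000 = 0.4000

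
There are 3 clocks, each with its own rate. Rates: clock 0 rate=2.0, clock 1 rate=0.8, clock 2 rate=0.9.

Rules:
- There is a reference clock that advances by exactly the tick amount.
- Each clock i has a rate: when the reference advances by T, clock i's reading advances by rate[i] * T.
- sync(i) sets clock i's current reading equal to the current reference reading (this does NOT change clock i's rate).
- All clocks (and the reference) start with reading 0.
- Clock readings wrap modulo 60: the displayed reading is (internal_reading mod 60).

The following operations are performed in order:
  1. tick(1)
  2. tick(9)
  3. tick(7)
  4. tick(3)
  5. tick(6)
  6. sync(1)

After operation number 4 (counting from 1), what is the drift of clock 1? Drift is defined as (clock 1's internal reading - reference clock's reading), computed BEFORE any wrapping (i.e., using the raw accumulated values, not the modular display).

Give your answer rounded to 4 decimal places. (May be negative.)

After op 1 tick(1): ref=1.0000 raw=[2.0000 0.8000 0.9000]
After op 2 tick(9): ref=10.0000 raw=[20.0000 8.0000 9.0000]
After op 3 tick(7): ref=17.0000 raw=[34.0000 13.6000 15.3000]
After op 4 tick(3): ref=20.0000 raw=[40.0000 16.0000 18.0000]
Drift of clock 1 after op 4: 16.0000 - 20.0000 = -4.0000

Answer: -4.0000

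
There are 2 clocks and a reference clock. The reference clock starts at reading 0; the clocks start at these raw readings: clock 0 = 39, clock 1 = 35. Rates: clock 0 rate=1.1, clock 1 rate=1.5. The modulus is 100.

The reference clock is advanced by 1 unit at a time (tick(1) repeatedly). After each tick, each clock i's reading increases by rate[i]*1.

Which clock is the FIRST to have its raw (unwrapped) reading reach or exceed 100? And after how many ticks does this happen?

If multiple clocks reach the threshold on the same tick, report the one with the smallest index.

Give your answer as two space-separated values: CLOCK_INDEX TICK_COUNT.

clock 0: start=39, rate=1.1, needs 100-39 = 61; ticks = ceil(61/1.1) = ceil(55.4545) = 56; reading at tick 56 = 39 + 1.1*56 = 100.6000
clock 1: start=35, rate=1.5, needs 100-35 = 65; ticks = ceil(65/1.5) = ceil(43.3333) = 44; reading at tick 44 = 35 + 1.5*44 = 101.0000
Minimum tick count = 44; winners = [1]; smallest index = 1

Answer: 1 44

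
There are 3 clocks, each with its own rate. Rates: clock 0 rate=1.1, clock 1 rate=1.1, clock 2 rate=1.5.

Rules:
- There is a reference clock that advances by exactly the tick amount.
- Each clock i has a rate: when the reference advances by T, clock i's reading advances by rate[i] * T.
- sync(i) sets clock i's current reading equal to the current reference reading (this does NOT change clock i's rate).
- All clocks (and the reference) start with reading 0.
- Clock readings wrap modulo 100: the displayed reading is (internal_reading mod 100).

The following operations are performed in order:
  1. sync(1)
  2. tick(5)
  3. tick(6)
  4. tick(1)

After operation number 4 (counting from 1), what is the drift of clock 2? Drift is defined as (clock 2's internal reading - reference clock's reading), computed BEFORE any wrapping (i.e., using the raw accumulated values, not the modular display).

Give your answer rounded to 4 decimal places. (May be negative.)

Answer: 6.0000

Derivation:
After op 1 sync(1): ref=0.0000 raw=[0.0000 0.0000 0.0000]
After op 2 tick(5): ref=5.0000 raw=[5.5000 5.5000 7.5000]
After op 3 tick(6): ref=11.0000 raw=[12.1000 12.1000 16.5000]
After op 4 tick(1): ref=12.0000 raw=[13.2000 13.2000 18.0000]
Drift of clock 2 after op 4: 18.0000 - 12.0000 = 6.0000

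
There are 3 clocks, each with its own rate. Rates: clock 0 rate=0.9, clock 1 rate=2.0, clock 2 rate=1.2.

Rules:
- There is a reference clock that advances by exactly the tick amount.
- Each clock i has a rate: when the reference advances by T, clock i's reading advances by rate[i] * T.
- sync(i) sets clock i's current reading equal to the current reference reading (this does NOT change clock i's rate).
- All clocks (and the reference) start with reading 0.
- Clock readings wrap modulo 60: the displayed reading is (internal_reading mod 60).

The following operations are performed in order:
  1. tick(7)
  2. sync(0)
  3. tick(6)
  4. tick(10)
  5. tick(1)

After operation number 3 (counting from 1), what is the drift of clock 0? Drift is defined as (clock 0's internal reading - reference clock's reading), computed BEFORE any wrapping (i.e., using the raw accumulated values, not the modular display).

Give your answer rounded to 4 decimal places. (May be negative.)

After op 1 tick(7): ref=7.0000 raw=[6.3000 14.0000 8.4000]
After op 2 sync(0): ref=7.0000 raw=[7.0000 14.0000 8.4000]
After op 3 tick(6): ref=13.0000 raw=[12.4000 26.0000 15.6000]
Drift of clock 0 after op 3: 12.4000 - 13.0000 = -0.6000

Answer: -0.6000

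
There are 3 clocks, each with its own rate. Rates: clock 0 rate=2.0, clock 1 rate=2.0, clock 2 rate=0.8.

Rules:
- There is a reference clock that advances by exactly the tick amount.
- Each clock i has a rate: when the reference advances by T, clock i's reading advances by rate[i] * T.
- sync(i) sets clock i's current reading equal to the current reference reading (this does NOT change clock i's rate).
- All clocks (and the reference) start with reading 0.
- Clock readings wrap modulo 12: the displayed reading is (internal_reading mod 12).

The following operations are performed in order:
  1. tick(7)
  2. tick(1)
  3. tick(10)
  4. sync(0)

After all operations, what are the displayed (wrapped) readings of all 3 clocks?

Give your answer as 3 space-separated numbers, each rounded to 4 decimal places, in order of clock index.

After op 1 tick(7): ref=7.0000 raw=[14.0000 14.0000 5.6000]
After op 2 tick(1): ref=8.0000 raw=[16.0000 16.0000 6.4000]
After op 3 tick(10): ref=18.0000 raw=[36.0000 36.0000 14.4000]
After op 4 sync(0): ref=18.0000 raw=[18.0000 36.0000 14.4000]
Wrap final raw readings (mod 12): 18.0000 mod 12 = 6.0000; 36.0000 mod 12 = 0.0000; 14.4000 mod 12 = 2.4000

Answer: 6.0000 0.0000 2.4000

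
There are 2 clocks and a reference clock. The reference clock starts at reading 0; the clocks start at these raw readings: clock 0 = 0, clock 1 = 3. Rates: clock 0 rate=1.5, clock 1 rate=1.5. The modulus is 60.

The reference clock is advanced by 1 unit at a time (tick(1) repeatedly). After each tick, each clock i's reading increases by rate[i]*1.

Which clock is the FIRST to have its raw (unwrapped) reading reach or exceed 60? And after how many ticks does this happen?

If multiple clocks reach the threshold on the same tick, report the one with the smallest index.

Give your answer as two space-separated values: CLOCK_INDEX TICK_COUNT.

clock 0: start=0, rate=1.5, needs 60-0 = 60; ticks = ceil(60/1.5) = ceil(40.0000) = 40; reading at tick 40 = 0 + 1.5*40 = 60.0000
clock 1: start=3, rate=1.5, needs 60-3 = 57; ticks = ceil(57/1.5) = ceil(38.0000) = 38; reading at tick 38 = 3 + 1.5*38 = 60.0000
Minimum tick count = 38; winners = [1]; smallest index = 1

Answer: 1 38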